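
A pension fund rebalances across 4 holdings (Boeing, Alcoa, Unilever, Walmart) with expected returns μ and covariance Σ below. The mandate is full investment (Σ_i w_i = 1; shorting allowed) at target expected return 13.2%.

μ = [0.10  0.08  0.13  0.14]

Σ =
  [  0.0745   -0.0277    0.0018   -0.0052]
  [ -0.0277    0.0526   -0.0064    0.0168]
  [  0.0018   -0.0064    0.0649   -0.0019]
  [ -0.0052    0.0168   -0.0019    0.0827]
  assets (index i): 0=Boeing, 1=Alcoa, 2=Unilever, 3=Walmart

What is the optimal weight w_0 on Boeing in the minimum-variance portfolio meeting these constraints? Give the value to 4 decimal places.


x=Σ⁻¹μ = [2.3477  2.5931  2.2336  1.3650]
y=Σ⁻¹𝟙 = [25.4946  32.2234  18.1004  7.5648]
a=μᵀx=0.923695  b=𝟙ᵀx=8.539451  c=𝟙ᵀy=83.383173  D=ac−b²=4.098388
λ₁=(c·0.132−b)/D = (83.383173·0.132−8.539451)/4.098388 = 0.601975
λ₂=(a−b·0.132)/D = (0.923695−8.539451·0.132)/4.098388 = -0.049657
w* = 0.601975·x + -0.049657·y:
  w_0 = 0.601975·2.3477 + -0.049657·25.4946 = 0.1473  (Boeing)
  w_1 = 0.601975·2.5931 + -0.049657·32.2234 = -0.0392  (Alcoa)
  w_2 = 0.601975·2.2336 + -0.049657·18.1004 = 0.4458  (Unilever)
  w_3 = 0.601975·1.3650 + -0.049657·7.5648 = 0.4461  (Walmart)
Σw_i=1.0000  μᵀw=0.1320
σ²=wᵀΣw=λ₁·μ_p+λ₂ = 0.601975·0.132 + -0.049657 = 0.029804 ≈ 0.0298

0.1473


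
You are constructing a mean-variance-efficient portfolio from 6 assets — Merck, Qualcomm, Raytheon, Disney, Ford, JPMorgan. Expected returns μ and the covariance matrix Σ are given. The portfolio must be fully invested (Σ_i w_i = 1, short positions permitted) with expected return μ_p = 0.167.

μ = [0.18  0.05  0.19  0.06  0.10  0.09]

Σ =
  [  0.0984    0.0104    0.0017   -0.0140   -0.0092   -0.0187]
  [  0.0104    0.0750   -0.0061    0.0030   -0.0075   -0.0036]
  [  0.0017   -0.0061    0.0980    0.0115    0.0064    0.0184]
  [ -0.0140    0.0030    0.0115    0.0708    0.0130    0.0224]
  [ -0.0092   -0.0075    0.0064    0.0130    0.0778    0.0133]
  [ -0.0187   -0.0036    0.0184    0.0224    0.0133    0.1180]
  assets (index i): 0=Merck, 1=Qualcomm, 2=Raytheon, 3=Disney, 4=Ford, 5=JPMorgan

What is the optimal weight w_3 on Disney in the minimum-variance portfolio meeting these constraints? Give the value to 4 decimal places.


p=Σ⁻¹μ = [2.0378  0.6550  1.6873  0.5273  1.2599  0.6004]
q=Σ⁻¹𝟙 = [12.4589  13.3178  7.6019  10.5674  12.1433  6.2952]
a=μᵀp=0.931814  b=𝟙ᵀp=6.767792  c=𝟙ᵀq=62.384510  D=ac−b²=12.327740
λ₁=(c·0.167−b)/D = (62.384510·0.167−6.767792)/12.327740 = 0.296114
λ₂=(a−b·0.167)/D = (0.931814−6.767792·0.167)/12.327740 = -0.016094
w* = 0.296114·p + -0.016094·q:
  w_0 = 0.296114·2.0378 + -0.016094·12.4589 = 0.4029  (Merck)
  w_1 = 0.296114·0.6550 + -0.016094·13.3178 = -0.0204  (Qualcomm)
  w_2 = 0.296114·1.6873 + -0.016094·7.6019 = 0.3773  (Raytheon)
  w_3 = 0.296114·0.5273 + -0.016094·10.5674 = -0.0139  (Disney)
  w_4 = 0.296114·1.2599 + -0.016094·12.1433 = 0.1776  (Ford)
  w_5 = 0.296114·0.6004 + -0.016094·6.2952 = 0.0765  (JPMorgan)
Σw_i=1.0000  μᵀw=0.1670
σ²=wᵀΣw=λ₁·μ_p+λ₂ = 0.296114·0.167 + -0.016094 = 0.033357 ≈ 0.0334

-0.0139


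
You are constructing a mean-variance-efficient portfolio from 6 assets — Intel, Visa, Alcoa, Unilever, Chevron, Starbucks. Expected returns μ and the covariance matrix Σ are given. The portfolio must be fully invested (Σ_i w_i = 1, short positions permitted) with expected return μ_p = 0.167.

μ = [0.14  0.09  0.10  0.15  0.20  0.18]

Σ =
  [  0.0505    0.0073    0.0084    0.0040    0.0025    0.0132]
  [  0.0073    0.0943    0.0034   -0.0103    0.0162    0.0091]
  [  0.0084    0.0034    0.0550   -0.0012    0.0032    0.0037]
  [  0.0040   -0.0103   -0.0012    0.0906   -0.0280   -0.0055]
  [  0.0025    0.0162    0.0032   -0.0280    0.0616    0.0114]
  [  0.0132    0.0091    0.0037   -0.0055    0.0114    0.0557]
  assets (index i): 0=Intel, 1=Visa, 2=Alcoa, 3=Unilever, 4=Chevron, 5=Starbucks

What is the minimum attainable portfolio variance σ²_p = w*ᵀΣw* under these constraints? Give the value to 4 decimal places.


0.0139

x=Σ⁻¹μ = [1.5125  0.2151  1.2558  3.0070  4.0178  2.2292]
y=Σ⁻¹𝟙 = [11.0977  6.7964  14.5875  18.2003  19.4647  11.0573]
a=μᵀx=2.012557  b=𝟙ᵀx=12.237410  c=𝟙ᵀy=81.203933  D=ac−b²=13.673365
λ₁=(c·0.167−b)/D = (81.203933·0.167−12.237410)/13.673365 = 0.096805
λ₂=(a−b·0.167)/D = (2.012557−12.237410·0.167)/13.673365 = -0.002274
w* = 0.096805·x + -0.002274·y:
  w_0 = 0.096805·1.5125 + -0.002274·11.0977 = 0.1212  (Intel)
  w_1 = 0.096805·0.2151 + -0.002274·6.7964 = 0.0054  (Visa)
  w_2 = 0.096805·1.2558 + -0.002274·14.5875 = 0.0884  (Alcoa)
  w_3 = 0.096805·3.0070 + -0.002274·18.2003 = 0.2497  (Unilever)
  w_4 = 0.096805·4.0178 + -0.002274·19.4647 = 0.3447  (Chevron)
  w_5 = 0.096805·2.2292 + -0.002274·11.0573 = 0.1907  (Starbucks)
Σw_i=1.0000  μᵀw=0.1670
σ²=wᵀΣw=λ₁·μ_p+λ₂ = 0.096805·0.167 + -0.002274 = 0.013893 ≈ 0.0139


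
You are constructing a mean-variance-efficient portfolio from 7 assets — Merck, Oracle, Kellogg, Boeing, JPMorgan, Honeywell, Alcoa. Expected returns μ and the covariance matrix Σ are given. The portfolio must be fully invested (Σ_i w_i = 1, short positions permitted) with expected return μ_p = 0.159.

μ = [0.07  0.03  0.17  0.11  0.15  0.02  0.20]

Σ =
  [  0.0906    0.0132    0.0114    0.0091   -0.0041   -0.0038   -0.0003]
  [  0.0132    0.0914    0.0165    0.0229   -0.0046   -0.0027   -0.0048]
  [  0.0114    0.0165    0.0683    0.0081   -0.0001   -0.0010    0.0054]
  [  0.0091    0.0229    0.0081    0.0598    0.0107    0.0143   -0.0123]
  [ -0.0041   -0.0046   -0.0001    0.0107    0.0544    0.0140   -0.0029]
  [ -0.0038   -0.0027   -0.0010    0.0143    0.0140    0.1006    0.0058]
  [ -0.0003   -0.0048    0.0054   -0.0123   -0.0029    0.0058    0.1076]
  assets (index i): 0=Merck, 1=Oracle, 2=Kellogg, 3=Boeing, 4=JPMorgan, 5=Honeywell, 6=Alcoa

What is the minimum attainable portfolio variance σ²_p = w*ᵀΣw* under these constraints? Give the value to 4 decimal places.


u=Σ⁻¹μ = [0.4925  -0.3133  2.1229  1.6524  2.6823  -0.4950  2.0275]
v=Σ⁻¹𝟙 = [8.9401  7.2680  9.6494  8.8462  16.8564  6.3730  10.2806]
a=μᵀu=1.365676  b=𝟙ᵀu=8.169354  c=𝟙ᵀv=68.213632  D=ac−b²=26.419354
λ₁=(c·0.159−b)/D = (68.213632·0.159−8.169354)/26.419354 = 0.101313
λ₂=(a−b·0.159)/D = (1.365676−8.169354·0.159)/26.419354 = 0.002526
w* = 0.101313·u + 0.002526·v:
  w_0 = 0.101313·0.4925 + 0.002526·8.9401 = 0.0725  (Merck)
  w_1 = 0.101313·-0.3133 + 0.002526·7.2680 = -0.0134  (Oracle)
  w_2 = 0.101313·2.1229 + 0.002526·9.6494 = 0.2395  (Kellogg)
  w_3 = 0.101313·1.6524 + 0.002526·8.8462 = 0.1898  (Boeing)
  w_4 = 0.101313·2.6823 + 0.002526·16.8564 = 0.3143  (JPMorgan)
  w_5 = 0.101313·-0.4950 + 0.002526·6.3730 = -0.0340  (Honeywell)
  w_6 = 0.101313·2.0275 + 0.002526·10.2806 = 0.2314  (Alcoa)
Σw_i=1.0000  μᵀw=0.1590
σ²=wᵀΣw=λ₁·μ_p+λ₂ = 0.101313·0.159 + 0.002526 = 0.018635 ≈ 0.0186

0.0186


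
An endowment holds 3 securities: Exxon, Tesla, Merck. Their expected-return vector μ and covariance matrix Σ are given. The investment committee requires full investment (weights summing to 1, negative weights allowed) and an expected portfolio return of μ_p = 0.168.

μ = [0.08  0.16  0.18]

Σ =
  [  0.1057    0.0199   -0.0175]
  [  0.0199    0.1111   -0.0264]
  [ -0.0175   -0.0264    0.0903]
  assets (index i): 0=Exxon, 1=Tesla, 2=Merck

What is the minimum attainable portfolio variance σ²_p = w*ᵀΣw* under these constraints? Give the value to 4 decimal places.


0.0343

u=Σ⁻¹μ = [0.8431  1.9361  2.7228]
v=Σ⁻¹𝟙 = [10.0703  11.0608  16.2595]
a=μᵀu=0.867335  b=𝟙ᵀu=5.502063  c=𝟙ᵀv=37.390613  D=ac−b²=2.157476
λ₁=(c·0.168−b)/D = (37.390613·0.168−5.502063)/2.157476 = 0.361329
λ₂=(a−b·0.168)/D = (0.867335−5.502063·0.168)/2.157476 = -0.026425
w* = 0.361329·u + -0.026425·v:
  w_0 = 0.361329·0.8431 + -0.026425·10.0703 = 0.0385  (Exxon)
  w_1 = 0.361329·1.9361 + -0.026425·11.0608 = 0.4073  (Tesla)
  w_2 = 0.361329·2.7228 + -0.026425·16.2595 = 0.5542  (Merck)
Σw_i=1.0000  μᵀw=0.1680
σ²=wᵀΣw=λ₁·μ_p+λ₂ = 0.361329·0.168 + -0.026425 = 0.034278 ≈ 0.0343


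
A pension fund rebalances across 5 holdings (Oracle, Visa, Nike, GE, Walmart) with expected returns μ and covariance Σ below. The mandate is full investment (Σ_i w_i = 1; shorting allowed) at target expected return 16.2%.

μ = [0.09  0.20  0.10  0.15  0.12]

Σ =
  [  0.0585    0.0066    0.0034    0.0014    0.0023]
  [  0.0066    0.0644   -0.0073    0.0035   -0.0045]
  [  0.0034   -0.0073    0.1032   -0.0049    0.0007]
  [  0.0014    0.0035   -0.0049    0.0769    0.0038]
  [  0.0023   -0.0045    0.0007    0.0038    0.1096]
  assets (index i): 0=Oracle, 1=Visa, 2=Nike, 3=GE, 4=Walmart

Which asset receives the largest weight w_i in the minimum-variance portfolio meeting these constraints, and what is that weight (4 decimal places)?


Visa (0.4816)

x=Σ⁻¹μ = [1.0268  3.1208  1.2343  1.8126  1.1307]
y=Σ⁻¹𝟙 = [14.0954  15.2685  10.8288  12.2996  8.9596]
a=μᵀx=1.247581  b=𝟙ᵀx=8.325258  c=𝟙ᵀy=61.451924  D=ac−b²=7.356351
λ₁=(c·0.162−b)/D = (61.451924·0.162−8.325258)/7.356351 = 0.221571
λ₂=(a−b·0.162)/D = (1.247581−8.325258·0.162)/7.356351 = -0.013745
w* = 0.221571·x + -0.013745·y:
  w_0 = 0.221571·1.0268 + -0.013745·14.0954 = 0.0338  (Oracle)
  w_1 = 0.221571·3.1208 + -0.013745·15.2685 = 0.4816  (Visa)
  w_2 = 0.221571·1.2343 + -0.013745·10.8288 = 0.1246  (Nike)
  w_3 = 0.221571·1.8126 + -0.013745·12.2996 = 0.2326  (GE)
  w_4 = 0.221571·1.1307 + -0.013745·8.9596 = 0.1274  (Walmart)
Σw_i=1.0000  μᵀw=0.1620
σ²=wᵀΣw=λ₁·μ_p+λ₂ = 0.221571·0.162 + -0.013745 = 0.022150 ≈ 0.0221


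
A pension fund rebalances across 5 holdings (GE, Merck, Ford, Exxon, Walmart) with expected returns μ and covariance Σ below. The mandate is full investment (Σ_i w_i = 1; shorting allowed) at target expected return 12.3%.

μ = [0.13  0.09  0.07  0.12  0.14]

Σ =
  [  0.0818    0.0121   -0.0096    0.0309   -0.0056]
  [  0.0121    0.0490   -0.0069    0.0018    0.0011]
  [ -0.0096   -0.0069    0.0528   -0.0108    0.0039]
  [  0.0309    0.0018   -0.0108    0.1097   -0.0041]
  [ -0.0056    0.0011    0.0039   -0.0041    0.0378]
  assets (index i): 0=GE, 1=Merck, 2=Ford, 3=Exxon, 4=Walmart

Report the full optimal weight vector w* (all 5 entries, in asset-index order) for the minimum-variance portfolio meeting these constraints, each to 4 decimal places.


x=Σ⁻¹μ = [1.4473  1.6000  1.7159  0.9709  3.7998]
y=Σ⁻¹𝟙 = [10.2962  20.2430  23.4121  9.1589  25.9692]
a=μᵀx=1.100752  b=𝟙ᵀx=9.533984  c=𝟙ᵀy=89.079421  D=ac−b²=7.157482
λ₁=(c·0.123−b)/D = (89.079421·0.123−9.533984)/7.157482 = 0.198783
λ₂=(a−b·0.123)/D = (1.100752−9.533984·0.123)/7.157482 = -0.010049
w* = 0.198783·x + -0.010049·y:
  w_0 = 0.198783·1.4473 + -0.010049·10.2962 = 0.1842  (GE)
  w_1 = 0.198783·1.6000 + -0.010049·20.2430 = 0.1146  (Merck)
  w_2 = 0.198783·1.7159 + -0.010049·23.4121 = 0.1058  (Ford)
  w_3 = 0.198783·0.9709 + -0.010049·9.1589 = 0.1010  (Exxon)
  w_4 = 0.198783·3.7998 + -0.010049·25.9692 = 0.4944  (Walmart)
Σw_i=1.0000  μᵀw=0.1230
σ²=wᵀΣw=λ₁·μ_p+λ₂ = 0.198783·0.123 + -0.010049 = 0.014401 ≈ 0.0144

0.1842  0.1146  0.1058  0.1010  0.4944


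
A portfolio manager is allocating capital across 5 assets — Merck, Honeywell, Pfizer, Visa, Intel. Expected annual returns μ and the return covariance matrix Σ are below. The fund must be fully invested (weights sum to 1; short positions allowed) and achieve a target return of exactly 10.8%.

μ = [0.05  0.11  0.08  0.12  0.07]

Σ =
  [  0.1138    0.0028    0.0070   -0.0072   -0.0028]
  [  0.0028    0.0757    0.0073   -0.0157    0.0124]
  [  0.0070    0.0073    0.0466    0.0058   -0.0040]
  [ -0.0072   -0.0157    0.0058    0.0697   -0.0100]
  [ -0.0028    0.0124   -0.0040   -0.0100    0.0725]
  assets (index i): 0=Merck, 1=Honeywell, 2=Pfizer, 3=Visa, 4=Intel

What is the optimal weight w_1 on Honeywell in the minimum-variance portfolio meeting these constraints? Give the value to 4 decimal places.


g=Σ⁻¹μ = [0.4903  1.5942  1.2141  2.1854  1.0802]
h=Σ⁻¹𝟙 = [9.0042  12.6061  17.1105  18.9224  15.5388]
a=μᵀg=0.634859  b=𝟙ᵀg=6.564132  c=𝟙ᵀh=73.182073  D=ac−b²=3.372483
λ₁=(c·0.108−b)/D = (73.182073·0.108−6.564132)/3.372483 = 0.397195
λ₂=(a−b·0.108)/D = (0.634859−6.564132·0.108)/3.372483 = -0.021962
w* = 0.397195·g + -0.021962·h:
  w_0 = 0.397195·0.4903 + -0.021962·9.0042 = -0.0030  (Merck)
  w_1 = 0.397195·1.5942 + -0.021962·12.6061 = 0.3563  (Honeywell)
  w_2 = 0.397195·1.2141 + -0.021962·17.1105 = 0.1064  (Pfizer)
  w_3 = 0.397195·2.1854 + -0.021962·18.9224 = 0.4524  (Visa)
  w_4 = 0.397195·1.0802 + -0.021962·15.5388 = 0.0878  (Intel)
Σw_i=1.0000  μᵀw=0.1080
σ²=wᵀΣw=λ₁·μ_p+λ₂ = 0.397195·0.108 + -0.021962 = 0.020935 ≈ 0.0209

0.3563


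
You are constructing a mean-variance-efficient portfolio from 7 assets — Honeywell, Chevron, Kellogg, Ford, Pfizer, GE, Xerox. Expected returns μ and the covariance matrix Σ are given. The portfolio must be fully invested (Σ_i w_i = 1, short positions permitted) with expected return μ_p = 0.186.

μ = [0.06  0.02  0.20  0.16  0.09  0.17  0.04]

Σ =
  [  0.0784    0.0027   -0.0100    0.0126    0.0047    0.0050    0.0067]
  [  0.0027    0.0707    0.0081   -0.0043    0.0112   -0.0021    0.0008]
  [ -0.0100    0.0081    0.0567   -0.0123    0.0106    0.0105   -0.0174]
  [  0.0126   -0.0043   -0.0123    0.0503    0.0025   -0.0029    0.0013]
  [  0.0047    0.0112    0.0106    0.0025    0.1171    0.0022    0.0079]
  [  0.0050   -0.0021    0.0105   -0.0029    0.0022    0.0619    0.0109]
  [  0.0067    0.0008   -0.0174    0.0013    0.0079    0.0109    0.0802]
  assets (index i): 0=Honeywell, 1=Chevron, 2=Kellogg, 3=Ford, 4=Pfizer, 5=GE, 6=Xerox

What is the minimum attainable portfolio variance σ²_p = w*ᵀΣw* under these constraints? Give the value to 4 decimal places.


x=Σ⁻¹μ = [0.4244  0.0372  4.4599  4.2463  0.1438  1.9603  1.0811]
y=Σ⁻¹𝟙 = [9.4795  12.0561  25.1349  24.7208  3.0069  9.9517  14.9604]
a=μᵀx=1.987032  b=𝟙ᵀx=12.353023  c=𝟙ᵀy=99.310245  D=ac−b²=44.735489
λ₁=(c·0.186−b)/D = (99.310245·0.186−12.353023)/44.735489 = 0.136775
λ₂=(a−b·0.186)/D = (1.987032−12.353023·0.186)/44.735489 = -0.006944
w* = 0.136775·x + -0.006944·y:
  w_0 = 0.136775·0.4244 + -0.006944·9.4795 = -0.0078  (Honeywell)
  w_1 = 0.136775·0.0372 + -0.006944·12.0561 = -0.0786  (Chevron)
  w_2 = 0.136775·4.4599 + -0.006944·25.1349 = 0.4355  (Kellogg)
  w_3 = 0.136775·4.2463 + -0.006944·24.7208 = 0.4091  (Ford)
  w_4 = 0.136775·0.1438 + -0.006944·3.0069 = -0.0012  (Pfizer)
  w_5 = 0.136775·1.9603 + -0.006944·9.9517 = 0.1990  (GE)
  w_6 = 0.136775·1.0811 + -0.006944·14.9604 = 0.0440  (Xerox)
Σw_i=1.0000  μᵀw=0.1860
σ²=wᵀΣw=λ₁·μ_p+λ₂ = 0.136775·0.186 + -0.006944 = 0.018496 ≈ 0.0185

0.0185


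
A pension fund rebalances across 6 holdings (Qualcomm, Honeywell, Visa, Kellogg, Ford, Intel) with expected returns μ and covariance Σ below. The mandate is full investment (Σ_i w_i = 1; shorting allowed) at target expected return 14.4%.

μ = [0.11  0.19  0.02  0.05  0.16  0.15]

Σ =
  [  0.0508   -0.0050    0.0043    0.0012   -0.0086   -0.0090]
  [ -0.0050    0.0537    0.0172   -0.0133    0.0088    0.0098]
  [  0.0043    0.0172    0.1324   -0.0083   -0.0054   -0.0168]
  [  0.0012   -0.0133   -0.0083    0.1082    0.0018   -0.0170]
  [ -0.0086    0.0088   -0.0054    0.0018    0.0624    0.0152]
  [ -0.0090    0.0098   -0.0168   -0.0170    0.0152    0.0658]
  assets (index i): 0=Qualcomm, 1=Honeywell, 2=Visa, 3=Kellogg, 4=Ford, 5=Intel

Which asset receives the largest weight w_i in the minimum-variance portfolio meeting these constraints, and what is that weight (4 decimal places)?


p=Σ⁻¹μ = [3.1719  3.4102  0.0167  1.1353  1.9913  2.0431]
q=Σ⁻¹𝟙 = [25.8195  16.2574  8.4697  14.4062  12.9306  19.2053]
a=μᵀp=1.679015  b=𝟙ᵀp=11.768427  c=𝟙ᵀq=97.088640  D=ac−b²=24.517413
λ₁=(c·0.144−b)/D = (97.088640·0.144−11.768427)/24.517413 = 0.090235
λ₂=(a−b·0.144)/D = (1.679015−11.768427·0.144)/24.517413 = -0.000638
w* = 0.090235·p + -0.000638·q:
  w_0 = 0.090235·3.1719 + -0.000638·25.8195 = 0.2697  (Qualcomm)
  w_1 = 0.090235·3.4102 + -0.000638·16.2574 = 0.2973  (Honeywell)
  w_2 = 0.090235·0.0167 + -0.000638·8.4697 = -0.0039  (Visa)
  w_3 = 0.090235·1.1353 + -0.000638·14.4062 = 0.0933  (Kellogg)
  w_4 = 0.090235·1.9913 + -0.000638·12.9306 = 0.1714  (Ford)
  w_5 = 0.090235·2.0431 + -0.000638·19.2053 = 0.1721  (Intel)
Σw_i=1.0000  μᵀw=0.1440
σ²=wᵀΣw=λ₁·μ_p+λ₂ = 0.090235·0.144 + -0.000638 = 0.012356 ≈ 0.0124

Honeywell (0.2973)


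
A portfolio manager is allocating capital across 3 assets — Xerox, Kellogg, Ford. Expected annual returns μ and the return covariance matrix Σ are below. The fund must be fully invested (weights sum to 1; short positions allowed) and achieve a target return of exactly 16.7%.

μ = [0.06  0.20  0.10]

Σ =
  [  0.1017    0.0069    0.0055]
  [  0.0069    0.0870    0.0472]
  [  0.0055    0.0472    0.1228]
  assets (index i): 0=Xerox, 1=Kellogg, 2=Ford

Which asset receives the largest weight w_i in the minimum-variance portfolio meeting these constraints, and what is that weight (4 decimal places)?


u=Σ⁻¹μ = [0.4380  2.3159  -0.0954]
v=Σ⁻¹𝟙 = [9.0231  8.3135  4.5438]
a=μᵀu=0.479915  b=𝟙ᵀu=2.658462  c=𝟙ᵀv=21.880347  D=ac−b²=3.433276
λ₁=(c·0.167−b)/D = (21.880347·0.167−2.658462)/3.433276 = 0.289973
λ₂=(a−b·0.167)/D = (0.479915−2.658462·0.167)/3.433276 = 0.010471
w* = 0.289973·u + 0.010471·v:
  w_0 = 0.289973·0.4380 + 0.010471·9.0231 = 0.2215  (Xerox)
  w_1 = 0.289973·2.3159 + 0.010471·8.3135 = 0.7586  (Kellogg)
  w_2 = 0.289973·-0.0954 + 0.010471·4.5438 = 0.0199  (Ford)
Σw_i=1.0000  μᵀw=0.1670
σ²=wᵀΣw=λ₁·μ_p+λ₂ = 0.289973·0.167 + 0.010471 = 0.058897 ≈ 0.0589

Kellogg (0.7586)


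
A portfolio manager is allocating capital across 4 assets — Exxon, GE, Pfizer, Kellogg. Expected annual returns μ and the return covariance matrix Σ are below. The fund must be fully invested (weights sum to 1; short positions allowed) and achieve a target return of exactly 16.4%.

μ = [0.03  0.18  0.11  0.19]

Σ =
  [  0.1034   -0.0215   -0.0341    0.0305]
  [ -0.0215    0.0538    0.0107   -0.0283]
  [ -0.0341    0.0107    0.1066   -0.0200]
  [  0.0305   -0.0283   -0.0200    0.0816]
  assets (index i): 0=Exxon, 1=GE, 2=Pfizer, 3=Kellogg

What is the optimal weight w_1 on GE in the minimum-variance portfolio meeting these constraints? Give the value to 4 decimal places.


0.4526

x=Σ⁻¹μ = [0.6570  5.6249  1.5034  4.4021]
y=Σ⁻¹𝟙 = [15.0642  33.0801  14.9626  21.7642]
a=μᵀx=2.033969  b=𝟙ᵀx=12.187430  c=𝟙ᵀy=84.871127  D=ac−b²=24.091776
λ₁=(c·0.164−b)/D = (84.871127·0.164−12.187430)/24.091776 = 0.071868
λ₂=(a−b·0.164)/D = (2.033969−12.187430·0.164)/24.091776 = 0.001462
w* = 0.071868·x + 0.001462·y:
  w_0 = 0.071868·0.6570 + 0.001462·15.0642 = 0.0692  (Exxon)
  w_1 = 0.071868·5.6249 + 0.001462·33.0801 = 0.4526  (GE)
  w_2 = 0.071868·1.5034 + 0.001462·14.9626 = 0.1299  (Pfizer)
  w_3 = 0.071868·4.4021 + 0.001462·21.7642 = 0.3482  (Kellogg)
Σw_i=1.0000  μᵀw=0.1640
σ²=wᵀΣw=λ₁·μ_p+λ₂ = 0.071868·0.164 + 0.001462 = 0.013249 ≈ 0.0132


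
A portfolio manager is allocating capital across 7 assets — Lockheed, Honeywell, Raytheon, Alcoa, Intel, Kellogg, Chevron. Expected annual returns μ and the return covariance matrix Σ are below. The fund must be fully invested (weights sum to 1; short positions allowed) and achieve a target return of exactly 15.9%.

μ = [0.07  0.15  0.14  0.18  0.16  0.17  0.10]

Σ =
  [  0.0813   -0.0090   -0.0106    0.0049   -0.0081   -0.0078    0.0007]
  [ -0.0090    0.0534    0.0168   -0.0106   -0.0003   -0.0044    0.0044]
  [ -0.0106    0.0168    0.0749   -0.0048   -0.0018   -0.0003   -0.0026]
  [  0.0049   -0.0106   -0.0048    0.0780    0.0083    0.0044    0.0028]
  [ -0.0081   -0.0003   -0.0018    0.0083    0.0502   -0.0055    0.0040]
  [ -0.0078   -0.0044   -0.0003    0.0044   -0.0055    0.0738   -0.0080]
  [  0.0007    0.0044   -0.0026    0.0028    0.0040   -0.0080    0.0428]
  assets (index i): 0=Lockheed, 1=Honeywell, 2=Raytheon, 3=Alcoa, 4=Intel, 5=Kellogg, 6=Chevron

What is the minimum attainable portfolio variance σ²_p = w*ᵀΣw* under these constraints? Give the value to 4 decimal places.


u=Σ⁻¹μ = [1.9174  3.0869  1.7533  2.1016  3.3899  3.0645  2.2128]
v=Σ⁻¹𝟙 = [19.6166  19.7491  13.8000  10.7765  22.3250  20.3569  22.8653]
a=μᵀu=2.505651  b=𝟙ᵀu=17.526495  c=𝟙ᵀv=129.489337  D=ac−b²=17.277074
λ₁=(c·0.159−b)/D = (129.489337·0.159−17.526495)/17.277074 = 0.177247
λ₂=(a−b·0.159)/D = (2.505651−17.526495·0.159)/17.277074 = -0.016268
w* = 0.177247·u + -0.016268·v:
  w_0 = 0.177247·1.9174 + -0.016268·19.6166 = 0.0207  (Lockheed)
  w_1 = 0.177247·3.0869 + -0.016268·19.7491 = 0.2259  (Honeywell)
  w_2 = 0.177247·1.7533 + -0.016268·13.8000 = 0.0863  (Raytheon)
  w_3 = 0.177247·2.1016 + -0.016268·10.7765 = 0.1972  (Alcoa)
  w_4 = 0.177247·3.3899 + -0.016268·22.3250 = 0.2377  (Intel)
  w_5 = 0.177247·3.0645 + -0.016268·20.3569 = 0.2120  (Kellogg)
  w_6 = 0.177247·2.2128 + -0.016268·22.8653 = 0.0202  (Chevron)
Σw_i=1.0000  μᵀw=0.1590
σ²=wᵀΣw=λ₁·μ_p+λ₂ = 0.177247·0.159 + -0.016268 = 0.011914 ≈ 0.0119

0.0119


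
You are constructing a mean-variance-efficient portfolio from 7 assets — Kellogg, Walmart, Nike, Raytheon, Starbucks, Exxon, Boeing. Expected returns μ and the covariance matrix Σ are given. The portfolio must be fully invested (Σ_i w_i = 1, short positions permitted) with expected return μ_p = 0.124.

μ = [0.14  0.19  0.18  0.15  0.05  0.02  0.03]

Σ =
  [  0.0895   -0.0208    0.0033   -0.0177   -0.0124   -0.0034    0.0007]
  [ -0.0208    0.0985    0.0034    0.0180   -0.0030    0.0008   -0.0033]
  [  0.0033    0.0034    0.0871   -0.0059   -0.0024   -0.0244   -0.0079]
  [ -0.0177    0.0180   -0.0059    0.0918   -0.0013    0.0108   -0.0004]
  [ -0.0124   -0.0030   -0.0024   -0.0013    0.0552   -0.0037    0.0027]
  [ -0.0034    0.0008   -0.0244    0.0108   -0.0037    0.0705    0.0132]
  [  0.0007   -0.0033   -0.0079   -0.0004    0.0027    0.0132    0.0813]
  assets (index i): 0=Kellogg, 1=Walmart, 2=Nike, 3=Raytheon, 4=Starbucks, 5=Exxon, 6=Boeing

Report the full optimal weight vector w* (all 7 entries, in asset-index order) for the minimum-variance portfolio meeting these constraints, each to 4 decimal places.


0.2039  0.1585  0.1844  0.1352  0.1662  0.0997  0.0521

g=Σ⁻¹μ = [2.6069  2.1338  2.3588  1.7871  1.7923  0.9358  0.4597]
h=Σ⁻¹𝟙 = [19.8262  12.5649  17.9295  11.5978  25.0464  18.7639  10.5604]
a=μᵀg=1.585160  b=𝟙ᵀg=12.074372  c=𝟙ᵀh=116.288968  D=ac−b²=38.546119
λ₁=(c·0.124−b)/D = (116.288968·0.124−12.074372)/38.546119 = 0.060848
λ₂=(a−b·0.124)/D = (1.585160−12.074372·0.124)/38.546119 = 0.002281
w* = 0.060848·g + 0.002281·h:
  w_0 = 0.060848·2.6069 + 0.002281·19.8262 = 0.2039  (Kellogg)
  w_1 = 0.060848·2.1338 + 0.002281·12.5649 = 0.1585  (Walmart)
  w_2 = 0.060848·2.3588 + 0.002281·17.9295 = 0.1844  (Nike)
  w_3 = 0.060848·1.7871 + 0.002281·11.5978 = 0.1352  (Raytheon)
  w_4 = 0.060848·1.7923 + 0.002281·25.0464 = 0.1662  (Starbucks)
  w_5 = 0.060848·0.9358 + 0.002281·18.7639 = 0.0997  (Exxon)
  w_6 = 0.060848·0.4597 + 0.002281·10.5604 = 0.0521  (Boeing)
Σw_i=1.0000  μᵀw=0.1240
σ²=wᵀΣw=λ₁·μ_p+λ₂ = 0.060848·0.124 + 0.002281 = 0.009827 ≈ 0.0098


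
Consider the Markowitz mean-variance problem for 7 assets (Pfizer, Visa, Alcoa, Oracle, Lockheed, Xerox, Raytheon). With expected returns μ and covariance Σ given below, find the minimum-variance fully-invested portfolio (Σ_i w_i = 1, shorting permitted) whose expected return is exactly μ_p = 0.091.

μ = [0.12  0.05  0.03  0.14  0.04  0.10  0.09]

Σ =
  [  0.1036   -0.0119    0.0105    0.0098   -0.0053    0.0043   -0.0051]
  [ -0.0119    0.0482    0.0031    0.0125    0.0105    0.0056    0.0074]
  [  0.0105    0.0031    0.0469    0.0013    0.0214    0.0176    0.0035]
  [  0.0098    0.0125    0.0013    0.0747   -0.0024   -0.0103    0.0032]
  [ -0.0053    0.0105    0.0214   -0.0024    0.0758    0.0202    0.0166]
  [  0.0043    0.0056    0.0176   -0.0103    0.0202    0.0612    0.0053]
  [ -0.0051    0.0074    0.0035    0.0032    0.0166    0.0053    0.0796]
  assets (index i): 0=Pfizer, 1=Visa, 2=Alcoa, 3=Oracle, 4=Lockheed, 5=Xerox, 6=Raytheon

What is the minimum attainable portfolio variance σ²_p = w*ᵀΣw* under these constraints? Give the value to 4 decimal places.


u=Σ⁻¹μ = [1.0512  0.4678  -0.4624  1.8839  0.0132  1.8789  0.9713]
v=Σ⁻¹𝟙 = [9.5886  16.1867  11.3801  10.4104  3.8957  10.5787  9.2367]
a=μᵀu=0.675239  b=𝟙ᵀu=5.803816  c=𝟙ᵀv=71.276798  D=ac−b²=14.444597
λ₁=(c·0.091−b)/D = (71.276798·0.091−5.803816)/14.444597 = 0.047241
λ₂=(a−b·0.091)/D = (0.675239−5.803816·0.091)/14.444597 = 0.010183
w* = 0.047241·u + 0.010183·v:
  w_0 = 0.047241·1.0512 + 0.010183·9.5886 = 0.1473  (Pfizer)
  w_1 = 0.047241·0.4678 + 0.010183·16.1867 = 0.1869  (Visa)
  w_2 = 0.047241·-0.4624 + 0.010183·11.3801 = 0.0940  (Alcoa)
  w_3 = 0.047241·1.8839 + 0.010183·10.4104 = 0.1950  (Oracle)
  w_4 = 0.047241·0.0132 + 0.010183·3.8957 = 0.0403  (Lockheed)
  w_5 = 0.047241·1.8789 + 0.010183·10.5787 = 0.1965  (Xerox)
  w_6 = 0.047241·0.9713 + 0.010183·9.2367 = 0.1399  (Raytheon)
Σw_i=1.0000  μᵀw=0.0910
σ²=wᵀΣw=λ₁·μ_p+λ₂ = 0.047241·0.091 + 0.010183 = 0.014482 ≈ 0.0145

0.0145


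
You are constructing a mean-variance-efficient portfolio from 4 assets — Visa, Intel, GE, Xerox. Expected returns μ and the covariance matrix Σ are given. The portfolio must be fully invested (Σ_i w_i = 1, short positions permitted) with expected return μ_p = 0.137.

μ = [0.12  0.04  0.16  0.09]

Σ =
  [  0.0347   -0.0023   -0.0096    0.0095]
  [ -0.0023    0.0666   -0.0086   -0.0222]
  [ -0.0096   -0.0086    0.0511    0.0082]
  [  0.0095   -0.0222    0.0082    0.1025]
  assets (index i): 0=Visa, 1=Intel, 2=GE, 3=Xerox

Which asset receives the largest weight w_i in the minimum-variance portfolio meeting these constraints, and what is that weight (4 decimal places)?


x=Σ⁻¹μ = [4.5882  1.4409  4.1663  0.4316]
y=Σ⁻¹𝟙 = [35.7843  22.9982  28.6985  9.1247]
a=μᵀx=1.313677  b=𝟙ᵀx=10.627024  c=𝟙ᵀy=96.605677  D=ac−b²=13.974987
λ₁=(c·0.137−b)/D = (96.605677·0.137−10.627024)/13.974987 = 0.186616
λ₂=(a−b·0.137)/D = (1.313677−10.627024·0.137)/13.974987 = -0.010177
w* = 0.186616·x + -0.010177·y:
  w_0 = 0.186616·4.5882 + -0.010177·35.7843 = 0.4921  (Visa)
  w_1 = 0.186616·1.4409 + -0.010177·22.9982 = 0.0348  (Intel)
  w_2 = 0.186616·4.1663 + -0.010177·28.6985 = 0.4854  (GE)
  w_3 = 0.186616·0.4316 + -0.010177·9.1247 = -0.0123  (Xerox)
Σw_i=1.0000  μᵀw=0.1370
σ²=wᵀΣw=λ₁·μ_p+λ₂ = 0.186616·0.137 + -0.010177 = 0.015389 ≈ 0.0154

Visa (0.4921)


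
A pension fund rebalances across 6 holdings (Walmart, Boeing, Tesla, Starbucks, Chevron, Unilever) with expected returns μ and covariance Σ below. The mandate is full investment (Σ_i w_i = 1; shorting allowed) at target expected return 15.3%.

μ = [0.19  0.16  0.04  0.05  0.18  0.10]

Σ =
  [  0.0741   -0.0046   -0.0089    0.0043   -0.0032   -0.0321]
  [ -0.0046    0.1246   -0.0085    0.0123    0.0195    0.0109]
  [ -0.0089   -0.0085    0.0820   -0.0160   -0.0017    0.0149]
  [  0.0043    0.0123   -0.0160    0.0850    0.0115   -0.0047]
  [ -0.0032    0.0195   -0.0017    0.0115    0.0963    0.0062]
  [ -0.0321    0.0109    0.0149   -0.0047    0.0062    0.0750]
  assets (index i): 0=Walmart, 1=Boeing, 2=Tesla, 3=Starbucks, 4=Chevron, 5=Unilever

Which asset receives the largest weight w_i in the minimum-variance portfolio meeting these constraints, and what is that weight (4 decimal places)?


p=Σ⁻¹μ = [3.8852  0.9597  0.6246  0.2972  1.6109  2.6181]
q=Σ⁻¹𝟙 = [23.8436  5.7245  14.3366  12.5232  7.4857  20.0242]
a=μᵀp=1.483347  b=𝟙ᵀp=9.995677  c=𝟙ᵀq=83.937854  D=ac−b²=24.595428
λ₁=(c·0.153−b)/D = (83.937854·0.153−9.995677)/24.595428 = 0.115746
λ₂=(a−b·0.153)/D = (1.483347−9.995677·0.153)/24.595428 = -0.001870
w* = 0.115746·p + -0.001870·q:
  w_0 = 0.115746·3.8852 + -0.001870·23.8436 = 0.4051  (Walmart)
  w_1 = 0.115746·0.9597 + -0.001870·5.7245 = 0.1004  (Boeing)
  w_2 = 0.115746·0.6246 + -0.001870·14.3366 = 0.0455  (Tesla)
  w_3 = 0.115746·0.2972 + -0.001870·12.5232 = 0.0110  (Starbucks)
  w_4 = 0.115746·1.6109 + -0.001870·7.4857 = 0.1725  (Chevron)
  w_5 = 0.115746·2.6181 + -0.001870·20.0242 = 0.2656  (Unilever)
Σw_i=1.0000  μᵀw=0.1530
σ²=wᵀΣw=λ₁·μ_p+λ₂ = 0.115746·0.153 + -0.001870 = 0.015839 ≈ 0.0158

Walmart (0.4051)


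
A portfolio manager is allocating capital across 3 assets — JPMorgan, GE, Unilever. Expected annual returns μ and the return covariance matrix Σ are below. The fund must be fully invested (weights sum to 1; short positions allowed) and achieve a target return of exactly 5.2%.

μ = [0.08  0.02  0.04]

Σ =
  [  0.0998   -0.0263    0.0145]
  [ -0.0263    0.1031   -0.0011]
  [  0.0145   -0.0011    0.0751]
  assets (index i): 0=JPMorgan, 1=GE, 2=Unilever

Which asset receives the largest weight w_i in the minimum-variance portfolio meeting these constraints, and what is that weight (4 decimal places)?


JPMorgan (0.4467)

g=Σ⁻¹μ = [0.8572  0.4166  0.3732]
h=Σ⁻¹𝟙 = [11.7668  12.8208  11.2315]
a=μᵀg=0.091835  b=𝟙ᵀg=1.647021  c=𝟙ᵀh=35.819089  D=ac−b²=0.576770
λ₁=(c·0.052−b)/D = (35.819089·0.052−1.647021)/0.576770 = 0.373756
λ₂=(a−b·0.052)/D = (0.091835−1.647021·0.052)/0.576770 = 0.010732
w* = 0.373756·g + 0.010732·h:
  w_0 = 0.373756·0.8572 + 0.010732·11.7668 = 0.4467  (JPMorgan)
  w_1 = 0.373756·0.4166 + 0.010732·12.8208 = 0.2933  (GE)
  w_2 = 0.373756·0.3732 + 0.010732·11.2315 = 0.2600  (Unilever)
Σw_i=1.0000  μᵀw=0.0520
σ²=wᵀΣw=λ₁·μ_p+λ₂ = 0.373756·0.052 + 0.010732 = 0.030167 ≈ 0.0302


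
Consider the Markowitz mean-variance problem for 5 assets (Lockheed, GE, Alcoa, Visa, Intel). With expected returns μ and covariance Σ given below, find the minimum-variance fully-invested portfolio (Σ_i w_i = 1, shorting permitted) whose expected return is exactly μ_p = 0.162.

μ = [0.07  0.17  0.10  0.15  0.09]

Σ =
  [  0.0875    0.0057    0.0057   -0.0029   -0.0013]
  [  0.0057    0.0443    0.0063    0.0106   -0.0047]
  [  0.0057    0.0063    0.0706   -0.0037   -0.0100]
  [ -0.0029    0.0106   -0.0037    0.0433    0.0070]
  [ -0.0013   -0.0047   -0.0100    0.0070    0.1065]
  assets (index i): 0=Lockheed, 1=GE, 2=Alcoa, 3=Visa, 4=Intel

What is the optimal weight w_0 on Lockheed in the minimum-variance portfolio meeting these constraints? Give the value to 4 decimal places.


-0.0720

p=Σ⁻¹μ = [0.6192  3.0069  1.3739  2.7359  0.9345]
q=Σ⁻¹𝟙 = [10.2718  15.6179  14.4202  19.5305  10.2746]
a=μᵀp=1.186396  b=𝟙ᵀp=8.670372  c=𝟙ᵀq=70.114951  D=ac−b²=8.008768
λ₁=(c·0.162−b)/D = (70.114951·0.162−8.670372)/8.008768 = 0.335663
λ₂=(a−b·0.162)/D = (1.186396−8.670372·0.162)/8.008768 = -0.027246
w* = 0.335663·p + -0.027246·q:
  w_0 = 0.335663·0.6192 + -0.027246·10.2718 = -0.0720  (Lockheed)
  w_1 = 0.335663·3.0069 + -0.027246·15.6179 = 0.5838  (GE)
  w_2 = 0.335663·1.3739 + -0.027246·14.4202 = 0.0683  (Alcoa)
  w_3 = 0.335663·2.7359 + -0.027246·19.5305 = 0.3862  (Visa)
  w_4 = 0.335663·0.9345 + -0.027246·10.2746 = 0.0337  (Intel)
Σw_i=1.0000  μᵀw=0.1620
σ²=wᵀΣw=λ₁·μ_p+λ₂ = 0.335663·0.162 + -0.027246 = 0.027132 ≈ 0.0271


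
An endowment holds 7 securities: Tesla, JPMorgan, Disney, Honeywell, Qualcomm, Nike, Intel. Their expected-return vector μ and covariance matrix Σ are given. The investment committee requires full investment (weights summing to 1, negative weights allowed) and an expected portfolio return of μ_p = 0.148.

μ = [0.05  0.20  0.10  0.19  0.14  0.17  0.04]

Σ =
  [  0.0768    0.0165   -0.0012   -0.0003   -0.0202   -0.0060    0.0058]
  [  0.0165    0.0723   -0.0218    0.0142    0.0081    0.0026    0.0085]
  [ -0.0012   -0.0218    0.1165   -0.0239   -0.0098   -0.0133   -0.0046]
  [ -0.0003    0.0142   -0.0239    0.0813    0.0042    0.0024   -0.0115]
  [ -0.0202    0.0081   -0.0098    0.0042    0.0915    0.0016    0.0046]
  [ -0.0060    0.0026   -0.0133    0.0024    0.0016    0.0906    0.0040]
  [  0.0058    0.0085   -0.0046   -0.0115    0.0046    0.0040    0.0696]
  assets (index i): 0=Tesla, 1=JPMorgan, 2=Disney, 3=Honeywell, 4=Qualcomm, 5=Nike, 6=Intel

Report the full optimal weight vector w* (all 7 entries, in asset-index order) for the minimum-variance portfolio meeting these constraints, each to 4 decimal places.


0.0661  0.1946  0.1840  0.2043  0.1276  0.1674  0.0560

p=Σ⁻¹μ = [0.6813  2.4816  2.2277  2.5003  1.5206  2.0597  0.5564]
q=Σ⁻¹𝟙 = [15.0193  8.5502  16.9718  16.7932  13.5879  12.9610  14.3255]
a=μᵀp=1.813496  b=𝟙ᵀp=12.027569  c=𝟙ᵀq=98.208764  D=ac−b²=33.438738
λ₁=(c·0.148−b)/D = (98.208764·0.148−12.027569)/33.438738 = 0.074983
λ₂=(a−b·0.148)/D = (1.813496−12.027569·0.148)/33.438738 = 0.000999
w* = 0.074983·p + 0.000999·q:
  w_0 = 0.074983·0.6813 + 0.000999·15.0193 = 0.0661  (Tesla)
  w_1 = 0.074983·2.4816 + 0.000999·8.5502 = 0.1946  (JPMorgan)
  w_2 = 0.074983·2.2277 + 0.000999·16.9718 = 0.1840  (Disney)
  w_3 = 0.074983·2.5003 + 0.000999·16.7932 = 0.2043  (Honeywell)
  w_4 = 0.074983·1.5206 + 0.000999·13.5879 = 0.1276  (Qualcomm)
  w_5 = 0.074983·2.0597 + 0.000999·12.9610 = 0.1674  (Nike)
  w_6 = 0.074983·0.5564 + 0.000999·14.3255 = 0.0560  (Intel)
Σw_i=1.0000  μᵀw=0.1480
σ²=wᵀΣw=λ₁·μ_p+λ₂ = 0.074983·0.148 + 0.000999 = 0.012097 ≈ 0.0121


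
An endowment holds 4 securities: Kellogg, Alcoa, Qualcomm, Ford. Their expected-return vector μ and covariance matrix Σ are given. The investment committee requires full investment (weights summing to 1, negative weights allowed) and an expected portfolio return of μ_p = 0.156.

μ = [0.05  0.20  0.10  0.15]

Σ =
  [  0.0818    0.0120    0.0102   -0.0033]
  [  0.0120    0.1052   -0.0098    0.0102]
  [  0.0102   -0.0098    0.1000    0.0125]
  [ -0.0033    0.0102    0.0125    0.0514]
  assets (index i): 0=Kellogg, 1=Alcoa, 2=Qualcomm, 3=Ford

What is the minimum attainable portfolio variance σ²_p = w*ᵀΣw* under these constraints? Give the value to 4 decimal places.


0.0305

g=Σ⁻¹μ = [0.3543  1.7054  0.8309  2.4005]
h=Σ⁻¹𝟙 = [10.8965  7.3246  7.4966  16.8782]
a=μᵀg=0.801964  b=𝟙ᵀg=5.291142  c=𝟙ᵀh=42.595969  D=ac−b²=6.164252
λ₁=(c·0.156−b)/D = (42.595969·0.156−5.291142)/6.164252 = 0.219626
λ₂=(a−b·0.156)/D = (0.801964−5.291142·0.156)/6.164252 = -0.003805
w* = 0.219626·g + -0.003805·h:
  w_0 = 0.219626·0.3543 + -0.003805·10.8965 = 0.0364  (Kellogg)
  w_1 = 0.219626·1.7054 + -0.003805·7.3246 = 0.3467  (Alcoa)
  w_2 = 0.219626·0.8309 + -0.003805·7.4966 = 0.1540  (Qualcomm)
  w_3 = 0.219626·2.4005 + -0.003805·16.8782 = 0.4630  (Ford)
Σw_i=1.0000  μᵀw=0.1560
σ²=wᵀΣw=λ₁·μ_p+λ₂ = 0.219626·0.156 + -0.003805 = 0.030457 ≈ 0.0305


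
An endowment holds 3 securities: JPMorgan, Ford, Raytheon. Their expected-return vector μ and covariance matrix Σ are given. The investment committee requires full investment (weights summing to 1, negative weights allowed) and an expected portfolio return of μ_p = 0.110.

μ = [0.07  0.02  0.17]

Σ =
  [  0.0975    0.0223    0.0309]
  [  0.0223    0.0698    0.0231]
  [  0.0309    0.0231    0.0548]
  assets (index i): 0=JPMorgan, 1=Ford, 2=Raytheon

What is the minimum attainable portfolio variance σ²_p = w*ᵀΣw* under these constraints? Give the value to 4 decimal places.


0.0398

x=Σ⁻¹μ = [-0.2274  -0.8250  3.5782]
y=Σ⁻¹𝟙 = [4.4098  8.9501  11.9888]
a=μᵀx=0.575871  b=𝟙ᵀx=2.525794  c=𝟙ᵀy=25.348787  D=ac−b²=8.218009
λ₁=(c·0.110−b)/D = (25.348787·0.110−2.525794)/8.218009 = 0.031951
λ₂=(a−b·0.110)/D = (0.575871−2.525794·0.110)/8.218009 = 0.036266
w* = 0.031951·x + 0.036266·y:
  w_0 = 0.031951·-0.2274 + 0.036266·4.4098 = 0.1527  (JPMorgan)
  w_1 = 0.031951·-0.8250 + 0.036266·8.9501 = 0.2982  (Ford)
  w_2 = 0.031951·3.5782 + 0.036266·11.9888 = 0.5491  (Raytheon)
Σw_i=1.0000  μᵀw=0.1100
σ²=wᵀΣw=λ₁·μ_p+λ₂ = 0.031951·0.110 + 0.036266 = 0.039781 ≈ 0.0398


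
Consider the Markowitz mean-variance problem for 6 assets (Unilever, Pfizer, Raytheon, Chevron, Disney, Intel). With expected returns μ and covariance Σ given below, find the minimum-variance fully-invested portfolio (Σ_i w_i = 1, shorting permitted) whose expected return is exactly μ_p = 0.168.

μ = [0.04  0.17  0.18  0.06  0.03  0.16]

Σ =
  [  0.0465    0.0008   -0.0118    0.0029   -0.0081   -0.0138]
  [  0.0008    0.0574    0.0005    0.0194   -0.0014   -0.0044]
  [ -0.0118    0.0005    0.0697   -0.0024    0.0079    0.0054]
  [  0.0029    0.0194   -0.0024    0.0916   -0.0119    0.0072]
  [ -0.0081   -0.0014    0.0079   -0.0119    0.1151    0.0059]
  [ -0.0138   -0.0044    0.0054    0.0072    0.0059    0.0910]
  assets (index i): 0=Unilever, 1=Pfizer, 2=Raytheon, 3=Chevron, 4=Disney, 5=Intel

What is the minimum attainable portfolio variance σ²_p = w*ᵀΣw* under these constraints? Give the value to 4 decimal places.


0.0209

u=Σ⁻¹μ = [2.1520  3.1199  2.7427  -0.1469  0.1402  2.0752]
v=Σ⁻¹𝟙 = [31.1786  15.7236  17.5390  7.2259  9.8877  14.2239]
a=μᵀu=1.437585  b=𝟙ᵀu=10.083175  c=𝟙ᵀv=95.778592  D=ac−b²=36.019465
λ₁=(c·0.168−b)/D = (95.778592·0.168−10.083175)/36.019465 = 0.166788
λ₂=(a−b·0.168)/D = (1.437585−10.083175·0.168)/36.019465 = -0.007118
w* = 0.166788·u + -0.007118·v:
  w_0 = 0.166788·2.1520 + -0.007118·31.1786 = 0.1370  (Unilever)
  w_1 = 0.166788·3.1199 + -0.007118·15.7236 = 0.4084  (Pfizer)
  w_2 = 0.166788·2.7427 + -0.007118·17.5390 = 0.3326  (Raytheon)
  w_3 = 0.166788·-0.1469 + -0.007118·7.2259 = -0.0759  (Chevron)
  w_4 = 0.166788·0.1402 + -0.007118·9.8877 = -0.0470  (Disney)
  w_5 = 0.166788·2.0752 + -0.007118·14.2239 = 0.2449  (Intel)
Σw_i=1.0000  μᵀw=0.1680
σ²=wᵀΣw=λ₁·μ_p+λ₂ = 0.166788·0.168 + -0.007118 = 0.020902 ≈ 0.0209


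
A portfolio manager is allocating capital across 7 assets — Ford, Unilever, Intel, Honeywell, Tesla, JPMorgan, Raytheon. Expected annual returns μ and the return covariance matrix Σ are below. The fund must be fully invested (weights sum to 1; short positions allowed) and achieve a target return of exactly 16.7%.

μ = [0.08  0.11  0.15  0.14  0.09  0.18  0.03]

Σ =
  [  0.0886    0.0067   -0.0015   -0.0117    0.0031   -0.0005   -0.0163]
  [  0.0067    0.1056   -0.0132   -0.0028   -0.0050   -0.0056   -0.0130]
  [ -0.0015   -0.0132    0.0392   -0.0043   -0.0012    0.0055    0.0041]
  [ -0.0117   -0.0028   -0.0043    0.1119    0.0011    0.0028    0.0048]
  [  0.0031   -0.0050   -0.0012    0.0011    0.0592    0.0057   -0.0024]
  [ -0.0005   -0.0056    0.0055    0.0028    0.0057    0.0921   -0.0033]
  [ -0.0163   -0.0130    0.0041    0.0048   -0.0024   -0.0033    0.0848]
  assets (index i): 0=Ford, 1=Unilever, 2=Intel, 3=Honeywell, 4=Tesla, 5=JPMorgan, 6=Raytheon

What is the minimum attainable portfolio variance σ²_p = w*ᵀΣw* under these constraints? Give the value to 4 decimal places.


0.0238

g=Σ⁻¹μ = [1.1150  1.8017  4.3810  1.4955  1.5389  1.6912  0.6572]
h=Σ⁻¹𝟙 = [14.3746  15.8893  30.2022  10.9165  17.6403  9.2398  15.7720]
a=μᵀg=1.616531  b=𝟙ᵀg=12.680379  c=𝟙ᵀh=114.034658  D=ac−b²=23.548543
λ₁=(c·0.167−b)/D = (114.034658·0.167−12.680379)/23.548543 = 0.270225
λ₂=(a−b·0.167)/D = (1.616531−12.680379·0.167)/23.548543 = -0.021279
w* = 0.270225·g + -0.021279·h:
  w_0 = 0.270225·1.1150 + -0.021279·14.3746 = -0.0046  (Ford)
  w_1 = 0.270225·1.8017 + -0.021279·15.8893 = 0.1487  (Unilever)
  w_2 = 0.270225·4.3810 + -0.021279·30.2022 = 0.5412  (Intel)
  w_3 = 0.270225·1.4955 + -0.021279·10.9165 = 0.1718  (Honeywell)
  w_4 = 0.270225·1.5389 + -0.021279·17.6403 = 0.0405  (Tesla)
  w_5 = 0.270225·1.6912 + -0.021279·9.2398 = 0.2604  (JPMorgan)
  w_6 = 0.270225·0.6572 + -0.021279·15.7720 = -0.1580  (Raytheon)
Σw_i=1.0000  μᵀw=0.1670
σ²=wᵀΣw=λ₁·μ_p+λ₂ = 0.270225·0.167 + -0.021279 = 0.023848 ≈ 0.0238
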